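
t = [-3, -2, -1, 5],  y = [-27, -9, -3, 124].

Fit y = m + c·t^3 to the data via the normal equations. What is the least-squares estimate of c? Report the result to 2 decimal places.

MᵀM·[m, c]ᵀ = Mᵀy reads: 4·m + 89·c = 85;  89·m + 16419·c = 16304.
(Σ1 = 4, Σt^3 = 89, Σt^3·t^3 = 16419, Σy = 85, Σt^3·y = 16304.)
Determinant 4·16419 − 89² = 57755.
m = (85·16419 − 89·16304)/57755 = -55441/57755; c = (4·16304 − 89·85)/57755 = 57651/57755.

c = 1.00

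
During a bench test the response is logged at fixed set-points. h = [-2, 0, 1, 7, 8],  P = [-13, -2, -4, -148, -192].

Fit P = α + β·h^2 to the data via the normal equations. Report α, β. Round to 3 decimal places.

The normal system XᵀX·[α, β]ᵀ = XᵀP is [[5, 118]; [118, 6514]]·[α, β]ᵀ = [-359, -19596]ᵀ.
Determinant 5·6514 − 118² = 18646.
α = ((-359)·6514 − 118·(-19596))/18646 = -13099/9323; β = (5·(-19596) − 118·(-359))/18646 = -27809/9323.

α = -1.405, β = -2.983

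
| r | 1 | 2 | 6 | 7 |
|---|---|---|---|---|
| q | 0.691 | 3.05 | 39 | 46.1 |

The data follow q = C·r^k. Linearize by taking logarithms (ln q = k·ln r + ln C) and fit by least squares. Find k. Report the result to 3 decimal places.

k = 2.205

Taking logs, ln q = k·ln r + ln C, so regress ln q on ln r.
Σln r = 4.4308, Σ(ln r)² = 7.4774, Σln q = 8.2399, Σln r·ln q = 14.7916.
Normal system: [[7.4774, 4.4308]; [4.4308, 4]]·[k, ln C]ᵀ = [14.7916, 8.2399]ᵀ.
Solving (det = 10.2775): k = 2.20450, ln C = -0.38196.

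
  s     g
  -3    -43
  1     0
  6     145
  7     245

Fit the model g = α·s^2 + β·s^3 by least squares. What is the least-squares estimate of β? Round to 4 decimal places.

Entries of AᵀA: Σs^2·s^2 = 3779, Σs^2·s^3 = 24341, Σs^3·s^3 = 165035.
Right-hand side: Σs^2·g = 16838, Σs^3·g = 116516.
AᵀA·[α, β]ᵀ = Aᵀg becomes [[3779, 24341]; [24341, 165035]]·[α, β]ᵀ = [16838, 116516]ᵀ.
Eliminating β: 165035·(row 1) − 24341·(row 2) gives 31182984·α = 165035·16838 − 24341·116516 = -57256626, so α = -1363253/742452.
Then β = (116516 − 24341·(-1363253/742452))/165035 = 725243/742452.

β = 0.9768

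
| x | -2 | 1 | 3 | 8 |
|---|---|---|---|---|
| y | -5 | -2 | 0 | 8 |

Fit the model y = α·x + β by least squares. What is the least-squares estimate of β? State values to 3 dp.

β = -3.028

Sums needed: Σx·x = 78, Σx = 10, Σ1 = 4.
Moment sums: Σx·y = 72, Σy = 1.
Eliminating β: 4·(row 1) − 10·(row 2) gives 212·α = 4·72 − 10·1 = 278, so α = 139/106.
Then β = (1 − 10·(139/106))/4 = -321/106.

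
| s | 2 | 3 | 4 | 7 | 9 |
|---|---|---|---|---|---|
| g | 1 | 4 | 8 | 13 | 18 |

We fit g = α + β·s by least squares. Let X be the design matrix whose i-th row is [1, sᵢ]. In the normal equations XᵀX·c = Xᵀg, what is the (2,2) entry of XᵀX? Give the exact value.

159

Row 2 ↔ basis s, column 2 ↔ basis s, so (XᵀX)_{2,2} = Σᵢ (s)·(s) = (2)·(2) + (3)·(3) + (4)·(4) + (7)·(7) + (9)·(9) = 159.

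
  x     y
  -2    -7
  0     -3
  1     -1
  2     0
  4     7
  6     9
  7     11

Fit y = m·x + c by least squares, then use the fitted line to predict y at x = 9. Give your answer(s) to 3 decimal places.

Forming MᵀM = [[110, 18]; [18, 7]] and Mᵀy = [172, 16]ᵀ gives MᵀM·[m, c]ᵀ = Mᵀy.
det = 110·7 − 18² = 446.
m = (172·7 − 18·16)/446 = 458/223; c = (110·16 − 18·172)/446 = -668/223.
At x = 9: ŷ = (458/223)·(9) + (-668/223)·(1) = 3454/223.

ŷ = 15.489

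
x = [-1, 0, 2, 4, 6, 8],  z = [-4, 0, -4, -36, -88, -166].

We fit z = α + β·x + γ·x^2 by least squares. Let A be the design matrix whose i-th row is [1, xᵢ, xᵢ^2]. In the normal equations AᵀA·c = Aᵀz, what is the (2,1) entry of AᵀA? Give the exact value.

Row 2 ↔ basis x, column 1 ↔ basis 1, so (AᵀA)_{2,1} = Σᵢ x = (-1)·(1) + (0)·(1) + (2)·(1) + (4)·(1) + (6)·(1) + (8)·(1) = 19.

19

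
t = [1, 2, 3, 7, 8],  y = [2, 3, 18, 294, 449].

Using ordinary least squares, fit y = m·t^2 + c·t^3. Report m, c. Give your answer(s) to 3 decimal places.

Setting ∂/∂m … = 0 gives: 6595·m + 49851·c = 43318;  49851·m + 380587·c = 331242.
Eliminating c: 380587·(row 1) − 49851·(row 2) gives 24849064·m = 380587·43318 − 49851·331242 = -26477276, so m = -6619319/6212266.
Then c = (331242 − 49851·(-6619319/6212266))/380587 = 6273843/6212266.

m = -1.066, c = 1.010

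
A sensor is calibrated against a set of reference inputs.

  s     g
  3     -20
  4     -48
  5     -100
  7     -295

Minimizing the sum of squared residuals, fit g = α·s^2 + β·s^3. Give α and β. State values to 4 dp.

Compute the Gram sums: Σs^2·s^2 = 3363, Σs^2·s^3 = 21199, Σs^3·s^3 = 138099.
Right-hand side: Σs^2·g = -17903, Σs^3·g = -117297.
AᵀA·[α, β]ᵀ = Aᵀg becomes [[3363, 21199]; [21199, 138099]]·[α, β]ᵀ = [-17903, -117297]ᵀ.
Eliminating β: 138099·(row 1) − 21199·(row 2) gives 15029336·α = 138099·(-17903) − 21199·(-117297) = 14192706, so α = 7096353/7514668.
Then β = ((-117297) − 21199·(7096353/7514668))/138099 = -7472057/7514668.

α = 0.9443, β = -0.9943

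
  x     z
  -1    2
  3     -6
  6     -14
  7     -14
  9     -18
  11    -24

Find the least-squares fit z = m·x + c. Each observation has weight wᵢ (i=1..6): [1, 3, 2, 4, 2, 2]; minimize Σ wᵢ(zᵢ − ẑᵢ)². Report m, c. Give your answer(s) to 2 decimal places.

The normal equations are: 700·m + 88·c = -1468;  88·m + 14·c = -184.
det = 700·14 − 88² = 2056.
m = ((-1468)·14 − 88·(-184))/2056 = -545/257; c = (700·(-184) − 88·(-1468))/2056 = 48/257.

m = -2.12, c = 0.19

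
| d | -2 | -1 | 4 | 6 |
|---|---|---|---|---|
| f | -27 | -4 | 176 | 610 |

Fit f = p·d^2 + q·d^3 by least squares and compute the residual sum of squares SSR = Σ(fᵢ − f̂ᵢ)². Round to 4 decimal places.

SSR = 0.0832

Sums needed: Σd^2·d^2 = 1569, Σd^2·d^3 = 8767, Σd^3·d^3 = 50817.
For Mᵀf: Σd^2·f = 24664, Σd^3·f = 143244.
MᵀM·[p, q]ᵀ = Mᵀf becomes [[1569, 8767]; [8767, 50817]]·[p, q]ᵀ = [24664, 143244]ᵀ.
Δ = 1569·50817 − 8767² = 2871584.
p = (24664·50817 − 8767·143244)/2871584 = -617415/717896; q = (1569·143244 − 8767·24664)/2871584 = 2130137/717896.
Residuals: 31891/179474, -816/4723, -12554/89737, 8477/179474; SSR = 14937/179474.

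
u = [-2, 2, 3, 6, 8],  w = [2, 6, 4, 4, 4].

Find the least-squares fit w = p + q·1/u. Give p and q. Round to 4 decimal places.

Forming XᵀX = [[5, 5/8]; [5/8, 377/576]] and Xᵀw = [20, 9/2]ᵀ gives XᵀX·[p, q]ᵀ = Xᵀw.
det = 5·(377/576) − (5/8)² = 415/144.
p = (20·(377/576) − (5/8)·(9/2))/(415/144) = 296/83; q = (5·(9/2) − (5/8)·20)/(415/144) = 288/83.

p = 3.5663, q = 3.4699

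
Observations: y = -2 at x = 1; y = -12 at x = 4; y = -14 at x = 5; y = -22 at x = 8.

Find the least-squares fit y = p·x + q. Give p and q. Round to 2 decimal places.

Entries of MᵀM: Σx·x = 106, Σx = 18, Σ1 = 4.
Right-hand side: Σx·y = -296, Σy = -50.
MᵀM·[p, q]ᵀ = Mᵀy becomes [[106, 18]; [18, 4]]·[p, q]ᵀ = [-296, -50]ᵀ.
Eliminating q: 4·(row 1) − 18·(row 2) gives 100·p = 4·(-296) − 18·(-50) = -284, so p = -71/25.
Then q = ((-50) − 18·(-71/25))/4 = 7/25.

p = -2.84, q = 0.28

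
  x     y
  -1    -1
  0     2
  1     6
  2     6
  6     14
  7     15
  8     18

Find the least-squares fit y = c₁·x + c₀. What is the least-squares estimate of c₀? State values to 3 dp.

c₀ = 2.165

Setting ∂/∂c₁ … = 0 gives: 155·c₁ + 23·c₀ = 352;  23·c₁ + 7·c₀ = 60.
(Σx·x = 155, Σx = 23, Σ1 = 7, Σx·y = 352, Σy = 60.)
Determinant 155·7 − 23² = 556.
c₁ = (352·7 − 23·60)/556 = 271/139; c₀ = (155·60 − 23·352)/556 = 301/139.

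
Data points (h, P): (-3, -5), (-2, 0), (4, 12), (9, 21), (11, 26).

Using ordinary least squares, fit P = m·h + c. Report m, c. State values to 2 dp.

m = 2.10, c = 2.84

Entries of AᵀA: Σh·h = 231, Σh = 19, Σ1 = 5.
Moment sums: Σh·P = 538, ΣP = 54.
AᵀA·[m, c]ᵀ = AᵀP becomes [[231, 19]; [19, 5]]·[m, c]ᵀ = [538, 54]ᵀ.
Eliminating c: 5·(row 1) − 19·(row 2) gives 794·m = 5·538 − 19·54 = 1664, so m = 832/397.
Then c = (54 − 19·(832/397))/5 = 1126/397.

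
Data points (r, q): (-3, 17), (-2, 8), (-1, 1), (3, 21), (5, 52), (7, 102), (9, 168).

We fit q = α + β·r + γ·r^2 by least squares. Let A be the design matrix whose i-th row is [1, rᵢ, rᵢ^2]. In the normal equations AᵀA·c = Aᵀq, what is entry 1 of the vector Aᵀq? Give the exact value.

369

Entry 1 ↔ basis 1, so (Aᵀq)_{1} = Σᵢ qᵢ = (1)·(17) + (1)·(8) + (1)·(1) + (1)·(21) + (1)·(52) + (1)·(102) + (1)·(168) = 369.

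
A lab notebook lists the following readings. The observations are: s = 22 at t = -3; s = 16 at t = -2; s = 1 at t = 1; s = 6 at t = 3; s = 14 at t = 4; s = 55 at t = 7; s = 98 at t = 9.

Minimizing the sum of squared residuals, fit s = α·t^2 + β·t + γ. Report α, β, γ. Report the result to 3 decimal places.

Sums needed: Σt^2·t^2 = 9397, Σt^2·t = 1129, Σt^2 = 169, Σt·t = 169, Σt = 19, Σ1 = 7.
For Mᵀs: Σt^2·s = 11174, Σt·s = 1244, Σs = 212.
Normal equations: [[9397, 1129, 169]; [1129, 169, 19]; [169, 19, 7]]·[α, β, γ]ᵀ = [11174, 1244, 212]ᵀ.
Row-reducing yields α = 2435/1621, β = -4670/1621, γ = 2981/1621.

α = 1.502, β = -2.881, γ = 1.839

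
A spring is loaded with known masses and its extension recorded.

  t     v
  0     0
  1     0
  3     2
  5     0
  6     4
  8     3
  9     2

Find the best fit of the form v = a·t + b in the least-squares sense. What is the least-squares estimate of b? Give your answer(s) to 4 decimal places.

From the data, Σt·t = 216, Σt = 32, Σ1 = 7.
And Σt·v = 72, Σv = 11.
So AᵀA·[a, b]ᵀ = Aᵀv: [[216, 32]; [32, 7]]·[a, b]ᵀ = [72, 11]ᵀ.
Determinant 216·7 − 32² = 488.
a = (72·7 − 32·11)/488 = 19/61; b = (216·11 − 32·72)/488 = 9/61.

b = 0.1475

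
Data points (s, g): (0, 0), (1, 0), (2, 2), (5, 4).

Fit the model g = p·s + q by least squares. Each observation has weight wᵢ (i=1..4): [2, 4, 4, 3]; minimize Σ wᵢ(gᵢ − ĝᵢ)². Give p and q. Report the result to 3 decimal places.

From the data, Σwᵢ·s·s = 95, Σwᵢ·s = 27, Σwᵢ·1 = 13.
For AᵀWg: Σwᵢ·s·g = 76, Σwᵢ·g = 20.
AᵀWA·[p, q]ᵀ = AᵀWg becomes [[95, 27]; [27, 13]]·[p, q]ᵀ = [76, 20]ᵀ.
Eliminating q: 13·(row 1) − 27·(row 2) gives 506·p = 13·76 − 27·20 = 448, so p = 224/253.
Then q = (20 − 27·(224/253))/13 = -76/253.

p = 0.885, q = -0.300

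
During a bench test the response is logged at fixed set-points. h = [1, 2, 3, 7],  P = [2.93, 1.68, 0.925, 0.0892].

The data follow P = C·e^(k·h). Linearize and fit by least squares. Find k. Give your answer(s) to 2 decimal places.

Linearized form: ln P = k·h + ln C. From the 4 transformed points,
Σh = 13.0000, Σ(h)² = 63.0000, Σln P = -0.9010, Σh·ln P = -15.0394.
Equations: 63.0000·k + 13.0000·ln C = -15.0394;  13.0000·k + 4·ln C = -0.9010.
Slope k = (n·Σh·ln P − Σh·Σln P)/(n·Σ(h)² − (Σh)²) = (4·-15.0394 − 13.0000·-0.9010)/83.0000 = -0.58366; ln C = (Σln P − k·Σh)/n = 1.67165.

k = -0.58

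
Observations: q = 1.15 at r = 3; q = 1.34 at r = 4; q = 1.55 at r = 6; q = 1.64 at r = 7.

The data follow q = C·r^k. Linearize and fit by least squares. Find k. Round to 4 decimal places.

With ln qᵢ as the transformed response and ln rᵢ as the regressor:
XᵀX = [[10.1257, 6.2226]; [6.2226, 4]], rhs = [2.3072, 1.3654]ᵀ  (here Σln r = 6.2226, Σ(ln r)² = 10.1257, Σln q = 1.3654, Σln r·ln q = 2.3072).
Solving (det = 1.7825): k = 0.41090, ln C = -0.29787.

k = 0.4109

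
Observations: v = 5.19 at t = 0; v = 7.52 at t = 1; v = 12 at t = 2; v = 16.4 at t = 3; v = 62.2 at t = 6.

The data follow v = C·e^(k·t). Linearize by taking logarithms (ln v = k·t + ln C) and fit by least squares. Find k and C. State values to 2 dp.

k = 0.41, C = 5.06

Linearized form: ln v = k·t + ln C. From the 5 transformed points,
Σt = 12.0000, Σ(t)² = 50.0000, Σln v = 13.0768, Σt·ln v = 40.1614.
Equations: 50.0000·k + 12.0000·ln C = 40.1614;  12.0000·k + 5·ln C = 13.0768.
Δ = 50.0000·5 − (12.0000)² = 106.0000; k = (40.1614·5 − 12.0000·13.0768)/106.0000 = 0.41401, ln C = (50.0000·13.0768 − 12.0000·40.1614)/106.0000 = 1.62175, so C = exp(1.62175) = 5.06196.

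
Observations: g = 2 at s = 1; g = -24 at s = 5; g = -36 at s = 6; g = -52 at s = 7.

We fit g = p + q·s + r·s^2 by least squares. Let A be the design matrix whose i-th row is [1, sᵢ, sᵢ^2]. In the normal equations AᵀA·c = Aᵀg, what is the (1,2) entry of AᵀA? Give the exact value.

Row 1 ↔ basis 1, column 2 ↔ basis s, so (AᵀA)_{1,2} = Σᵢ s = (1)·(1) + (1)·(5) + (1)·(6) + (1)·(7) = 19.

19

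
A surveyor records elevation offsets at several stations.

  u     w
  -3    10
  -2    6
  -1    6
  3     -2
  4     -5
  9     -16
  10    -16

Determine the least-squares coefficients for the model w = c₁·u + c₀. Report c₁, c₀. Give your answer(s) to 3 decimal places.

From the data, Σu·u = 220, Σu = 20, Σ1 = 7.
Right-hand side: Σu·w = -378, Σw = -17.
XᵀX·[c₁, c₀]ᵀ = Xᵀw becomes [[220, 20]; [20, 7]]·[c₁, c₀]ᵀ = [-378, -17]ᵀ.
Δ = 220·7 − 20² = 1140.
c₁ = ((-378)·7 − 20·(-17))/1140 = -1153/570; c₀ = (220·(-17) − 20·(-378))/1140 = 191/57.

c₁ = -2.023, c₀ = 3.351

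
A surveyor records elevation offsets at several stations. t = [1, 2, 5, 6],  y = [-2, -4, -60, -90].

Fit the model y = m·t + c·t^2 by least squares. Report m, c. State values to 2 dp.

m = 3.33, c = -3.06

From the data, Σt·t = 66, Σt·t^2 = 350, Σt^2·t^2 = 1938.
And Σt·y = -850, Σt^2·y = -4758.
Normal equations: [[66, 350]; [350, 1938]]·[m, c]ᵀ = [-850, -4758]ᵀ.
Eliminating c: 1938·(row 1) − 350·(row 2) gives 5408·m = 1938·(-850) − 350·(-4758) = 18000, so m = 1125/338.
Then c = ((-4758) − 350·(1125/338))/1938 = -1033/338.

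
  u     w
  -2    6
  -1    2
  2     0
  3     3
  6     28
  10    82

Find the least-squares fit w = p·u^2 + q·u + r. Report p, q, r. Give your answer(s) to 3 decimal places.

p = 0.961, q = -1.293, r = -0.611

Normal-equation sums: Σu^2·u^2 = 11410, Σu^2·u = 1242, Σu^2 = 154, Σu·u = 154, Σu = 18, Σ1 = 6.
Right-hand side: Σu^2·w = 9261, Σu·w = 983, Σw = 121.
So XᵀX·[p, q, r]ᵀ = Xᵀw: [[11410, 1242, 154]; [1242, 154, 18]; [154, 18, 6]]·[p, q, r]ᵀ = [9261, 983, 121]ᵀ.
Inverting the 3×3 Gram matrix, [p, q, r]ᵀ = [1979/2060, -13321/10300, -1573/2575]ᵀ.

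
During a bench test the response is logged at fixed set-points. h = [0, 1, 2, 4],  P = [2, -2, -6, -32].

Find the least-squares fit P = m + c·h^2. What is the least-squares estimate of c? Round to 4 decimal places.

c = -2.0799

MᵀM·[m, c]ᵀ = MᵀP reads: 4·m + 21·c = -38;  21·m + 273·c = -538.
det = 4·273 − 21² = 651.
m = ((-38)·273 − 21·(-538))/651 = 44/31; c = (4·(-538) − 21·(-38))/651 = -1354/651.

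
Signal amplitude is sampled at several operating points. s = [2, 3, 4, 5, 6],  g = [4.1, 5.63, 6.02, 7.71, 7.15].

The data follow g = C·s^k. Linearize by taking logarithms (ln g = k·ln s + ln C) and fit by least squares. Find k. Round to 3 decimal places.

Let Y = ln g. Fitting Y = k·ln s + ln C by least squares:
XᵀX = [[9.4099, 6.5793]; [6.5793, 5]], rhs = [12.1770, 8.9438]ᵀ  (here Σln s = 6.5793, Σ(ln s)² = 9.4099, Σln g = 8.9438, Σln s·ln g = 12.1770).
Δ = 9.4099·5 − (6.5793)² = 3.7630; k = (12.1770·5 − 6.5793·8.9438)/3.7630 = 0.54244, ln C = (9.4099·8.9438 − 6.5793·12.1770)/3.7630 = 1.07499.

k = 0.542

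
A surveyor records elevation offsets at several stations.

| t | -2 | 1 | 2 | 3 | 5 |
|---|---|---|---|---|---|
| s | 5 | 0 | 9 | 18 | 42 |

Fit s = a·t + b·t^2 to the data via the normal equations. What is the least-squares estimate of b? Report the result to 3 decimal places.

b = 1.543

With design matrix X, XᵀX = [[43, 153]; [153, 739]] and Xᵀs = [272, 1268]ᵀ.
det = 43·739 − 153² = 8368.
a = (272·739 − 153·1268)/8368 = 1751/2092; b = (43·1268 − 153·272)/8368 = 3227/2092.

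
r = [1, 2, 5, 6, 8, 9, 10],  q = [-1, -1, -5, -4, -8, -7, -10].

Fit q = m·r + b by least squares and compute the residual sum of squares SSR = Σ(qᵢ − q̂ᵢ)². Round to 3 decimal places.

SSR = 5.325

The normal system AᵀA·[m, b]ᵀ = Aᵀq is [[311, 41]; [41, 7]]·[m, b]ᵀ = [-279, -36]ᵀ.
Eliminating b: 7·(row 1) − 41·(row 2) gives 496·m = 7·(-279) − 41·(-36) = -477, so m = -477/496.
Then b = ((-36) − 41·(-477/496))/7 = 243/496.
Residuals: -131/248, 215/496, -169/248, 635/496, -395/496, 289/248, -433/496; SSR = 2641/496.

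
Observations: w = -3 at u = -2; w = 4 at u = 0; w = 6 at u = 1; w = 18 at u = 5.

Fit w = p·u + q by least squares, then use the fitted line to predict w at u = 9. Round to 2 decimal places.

Entries of XᵀX: Σu·u = 30, Σu = 4, Σ1 = 4.
Moment sums: Σu·w = 102, Σw = 25.
det = 30·4 − 4² = 104.
p = (102·4 − 4·25)/104 = 77/26; q = (30·25 − 4·102)/104 = 171/52.
At u = 9: ŵ = (77/26)·(9) + (171/52)·(1) = 1557/52.

ŵ = 29.94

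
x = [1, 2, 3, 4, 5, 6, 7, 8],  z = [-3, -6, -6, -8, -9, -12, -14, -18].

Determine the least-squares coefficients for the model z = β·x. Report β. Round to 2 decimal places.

β = -2.08

The normal system AᵀA·[β]ᵀ = Aᵀz is [[204]]·[β]ᵀ = [-424]ᵀ.
β = (-424)/204 = -2.07843.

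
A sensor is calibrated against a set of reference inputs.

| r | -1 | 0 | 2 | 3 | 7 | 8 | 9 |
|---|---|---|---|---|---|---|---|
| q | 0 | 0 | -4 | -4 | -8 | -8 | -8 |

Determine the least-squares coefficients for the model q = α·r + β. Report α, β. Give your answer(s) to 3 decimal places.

With design matrix M, MᵀM = [[208, 28]; [28, 7]] and Mᵀq = [-212, -32]ᵀ.
Eliminating β: 7·(row 1) − 28·(row 2) gives 672·α = 7·(-212) − 28·(-32) = -588, so α = -7/8.
Then β = ((-32) − 28·(-7/8))/7 = -15/14.

α = -0.875, β = -1.071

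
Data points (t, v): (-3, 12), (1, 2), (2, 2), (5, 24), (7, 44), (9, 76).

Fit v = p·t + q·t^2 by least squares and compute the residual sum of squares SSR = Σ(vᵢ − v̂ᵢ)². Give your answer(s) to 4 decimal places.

SSR = 9.0028

With design matrix A, AᵀA = [[169, 1179]; [1179, 9685]] and Aᵀv = [1082, 9030]ᵀ.
Eliminating q: 9685·(row 1) − 1179·(row 2) gives 246724·p = 9685·1082 − 1179·9030 = -167200, so p = -41800/61681.
Then q = (9030 − 1179·(-41800/61681))/9685 = 62598/61681.
Residuals: 51390/61681, 102564/61681, -43430/61681, 124394/61681, -60738/61681, -6482/61681; SSR = 555300/61681.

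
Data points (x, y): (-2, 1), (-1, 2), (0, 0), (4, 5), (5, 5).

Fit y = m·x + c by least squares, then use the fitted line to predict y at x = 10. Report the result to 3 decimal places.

Entries of AᵀA: Σx·x = 46, Σx = 6, Σ1 = 5.
And Σx·y = 41, Σy = 13.
Normal equations: [[46, 6]; [6, 5]]·[m, c]ᵀ = [41, 13]ᵀ.
Determinant 46·5 − 6² = 194.
m = (41·5 − 6·13)/194 = 127/194; c = (46·13 − 6·41)/194 = 176/97.
At x = 10: ŷ = (127/194)·(10) + (176/97)·(1) = 811/97.

ŷ = 8.361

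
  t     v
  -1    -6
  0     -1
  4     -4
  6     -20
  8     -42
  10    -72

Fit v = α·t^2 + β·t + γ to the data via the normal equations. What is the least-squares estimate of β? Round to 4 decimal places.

Normal-equation sums: Σt^2·t^2 = 15649, Σt^2·t = 1791, Σt^2 = 217, Σt·t = 217, Σt = 27, Σ1 = 6.
Right-hand side: Σt^2·v = -10678, Σt·v = -1186, Σv = -145.
Normal equations: [[15649, 1791, 217]; [1791, 217, 27]; [217, 27, 6]]·[α, β, γ]ᵀ = [-10678, -1186, -145]ᵀ.
Row-reducing yields α = -126593/122354, β = 396169/122354, γ = -80601/61177.

β = 3.2379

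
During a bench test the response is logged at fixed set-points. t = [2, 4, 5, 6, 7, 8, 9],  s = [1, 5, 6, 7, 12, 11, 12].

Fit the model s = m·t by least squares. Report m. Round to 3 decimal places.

m = 1.360

From the data, Σt·t = 275.
Moment sums: Σt·s = 374.
So MᵀM·[m]ᵀ = Mᵀs: [[275]]·[m]ᵀ = [374]ᵀ.
m = 374/275 = 1.36.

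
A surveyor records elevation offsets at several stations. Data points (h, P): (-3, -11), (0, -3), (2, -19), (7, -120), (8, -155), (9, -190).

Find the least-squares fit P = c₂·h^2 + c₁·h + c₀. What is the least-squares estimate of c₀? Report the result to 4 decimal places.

c₀ = -3.6038

The normal system MᵀM·[c₂, c₁, c₀]ᵀ = MᵀP is [[13155, 1565, 207]; [1565, 207, 23]; [207, 23, 6]]·[c₂, c₁, c₀]ᵀ = [-31365, -3795, -498]ᵀ.
Solving the 3×3 system (Gaussian elimination) gives c₂ = -230483/119392, c₁ = -398505/119392, c₀ = -215135/59696.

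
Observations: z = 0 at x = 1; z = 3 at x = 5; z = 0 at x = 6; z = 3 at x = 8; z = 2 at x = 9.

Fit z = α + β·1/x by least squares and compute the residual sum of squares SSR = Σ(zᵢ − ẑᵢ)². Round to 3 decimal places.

SSR = 5.988

With design matrix M, MᵀM = [[5, 577/360]; [577/360, 142009/129600]] and Mᵀz = [8, 431/360]ᵀ.
Determinant 5·(142009/129600) − (577/360)² = 94279/32400.
α = (8·(142009/129600) − (577/360)·(431/360))/(94279/32400) = 887385/377116; β = (5·(431/360) − (577/360)·8)/(94279/32400) = -221490/94279.
Residuals: -1425/377116, 421155/377116, -739725/377116, 88677/94279, -1197/13004; SSR = 2258163/377116.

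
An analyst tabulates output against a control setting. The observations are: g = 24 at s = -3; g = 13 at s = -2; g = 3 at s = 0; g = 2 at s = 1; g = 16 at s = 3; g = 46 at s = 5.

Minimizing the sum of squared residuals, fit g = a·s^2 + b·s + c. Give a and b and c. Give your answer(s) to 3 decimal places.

Entries of AᵀA: Σs^2·s^2 = 804, Σs^2·s = 118, Σs^2 = 48, Σs·s = 48, Σs = 4, Σ1 = 6.
Right-hand side: Σs^2·g = 1564, Σs·g = 182, Σg = 104.
So AᵀA·[a, b, c]ᵀ = Aᵀg: [[804, 118, 48]; [118, 48, 4]; [48, 4, 6]]·[a, b, c]ᵀ = [1564, 182, 104]ᵀ.
Inverting the 3×3 Gram matrix, [a, b, c]ᵀ = [17621/8733, -3908/2911, 18220/8733]ᵀ.

a = 2.018, b = -1.342, c = 2.086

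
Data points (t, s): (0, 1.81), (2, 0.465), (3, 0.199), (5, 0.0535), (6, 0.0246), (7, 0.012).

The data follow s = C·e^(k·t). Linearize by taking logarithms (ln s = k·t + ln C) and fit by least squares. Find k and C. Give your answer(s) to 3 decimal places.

Let Y = ln s. Fitting Y = k·t + ln C by least squares:
AᵀA = [[123.0000, 23.0000]; [23.0000, 6]], rhs = [-74.2051, -12.8428]ᵀ  (here Σt = 23.0000, Σ(t)² = 123.0000, Σln s = -12.8428, Σt·ln s = -74.2051).
Δ = 123.0000·6 − (23.0000)² = 209.0000; k = (-74.2051·6 − 23.0000·-12.8428)/209.0000 = -0.71697, ln C = (123.0000·-12.8428 − 23.0000·-74.2051)/209.0000 = 0.60793, so C = exp(0.60793) = 1.83663.

k = -0.717, C = 1.837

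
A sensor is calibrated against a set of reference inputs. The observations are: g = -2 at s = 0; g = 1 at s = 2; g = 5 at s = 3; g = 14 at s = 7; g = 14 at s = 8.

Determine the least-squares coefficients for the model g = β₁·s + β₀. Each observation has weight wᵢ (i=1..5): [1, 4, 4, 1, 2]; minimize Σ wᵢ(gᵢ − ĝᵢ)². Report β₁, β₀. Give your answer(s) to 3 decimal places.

Sums needed: Σwᵢ·s·s = 229, Σwᵢ·s = 43, Σwᵢ·1 = 12.
Right-hand side: Σwᵢ·s·g = 390, Σwᵢ·g = 64.
Eliminating β₀: 12·(row 1) − 43·(row 2) gives 899·β₁ = 12·390 − 43·64 = 1928, so β₁ = 1928/899.
Then β₀ = (64 − 43·(1928/899))/12 = -2114/899.

β₁ = 2.145, β₀ = -2.352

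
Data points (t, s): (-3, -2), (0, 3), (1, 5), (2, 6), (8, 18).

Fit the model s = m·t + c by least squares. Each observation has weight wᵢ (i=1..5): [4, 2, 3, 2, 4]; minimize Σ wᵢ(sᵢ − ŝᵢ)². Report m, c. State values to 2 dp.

Compute the Gram sums: Σwᵢ·t·t = 303, Σwᵢ·t = 27, Σwᵢ·1 = 15.
And Σwᵢ·t·s = 639, Σwᵢ·s = 97.
Eliminating c: 15·(row 1) − 27·(row 2) gives 3816·m = 15·639 − 27·97 = 6966, so m = 387/212.
Then c = (97 − 27·(387/212))/15 = 2023/636.

m = 1.83, c = 3.18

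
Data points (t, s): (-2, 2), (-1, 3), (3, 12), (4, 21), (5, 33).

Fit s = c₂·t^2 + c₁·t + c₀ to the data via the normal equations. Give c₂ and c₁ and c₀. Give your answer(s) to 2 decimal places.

Compute the Gram sums: Σt^2·t^2 = 979, Σt^2·t = 207, Σt^2 = 55, Σt·t = 55, Σt = 9, Σ1 = 5.
Right-hand side: Σt^2·s = 1280, Σt·s = 278, Σs = 71.
Inverting the 3×3 Gram matrix, [c₂, c₁, c₀]ᵀ = [7849/7118, 5707/7118, 2232/3559]ᵀ.

c₂ = 1.10, c₁ = 0.80, c₀ = 0.63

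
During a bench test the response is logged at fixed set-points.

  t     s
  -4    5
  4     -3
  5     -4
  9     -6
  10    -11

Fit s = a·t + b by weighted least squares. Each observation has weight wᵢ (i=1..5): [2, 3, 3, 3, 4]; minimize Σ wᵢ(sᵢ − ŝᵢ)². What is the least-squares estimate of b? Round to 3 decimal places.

The normal equations are: 798·a + 86·b = -738;  86·a + 15·b = -73.
(Σwᵢ·t·t = 798, Σwᵢ·t = 86, Σwᵢ·1 = 15, Σwᵢ·t·s = -738, Σwᵢ·s = -73.)
Eliminating b: 15·(row 1) − 86·(row 2) gives 4574·a = 15·(-738) − 86·(-73) = -4792, so a = -2396/2287.
Then b = ((-73) − 86·(-2396/2287))/15 = 2607/2287.

b = 1.140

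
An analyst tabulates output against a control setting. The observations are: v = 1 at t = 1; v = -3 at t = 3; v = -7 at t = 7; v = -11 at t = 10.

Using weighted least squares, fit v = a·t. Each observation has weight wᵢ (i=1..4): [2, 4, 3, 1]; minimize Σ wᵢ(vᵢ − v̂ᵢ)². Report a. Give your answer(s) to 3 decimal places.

With design matrix M, MᵀWM = [[285]] and MᵀWv = [-291]ᵀ.
a = (-291)/285 = -1.02105.

a = -1.021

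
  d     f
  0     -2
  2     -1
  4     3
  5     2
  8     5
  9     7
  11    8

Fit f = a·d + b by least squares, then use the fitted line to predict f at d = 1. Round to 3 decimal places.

f̂ = -1.171

Normal-equation sums: Σd·d = 311, Σd = 39, Σ1 = 7.
And Σd·f = 211, Σf = 22.
AᵀA·[a, b]ᵀ = Aᵀf becomes [[311, 39]; [39, 7]]·[a, b]ᵀ = [211, 22]ᵀ.
Eliminating b: 7·(row 1) − 39·(row 2) gives 656·a = 7·211 − 39·22 = 619, so a = 619/656.
Then b = (22 − 39·(619/656))/7 = -1387/656.
At d = 1: f̂ = (619/656)·(1) + (-1387/656)·(1) = -48/41.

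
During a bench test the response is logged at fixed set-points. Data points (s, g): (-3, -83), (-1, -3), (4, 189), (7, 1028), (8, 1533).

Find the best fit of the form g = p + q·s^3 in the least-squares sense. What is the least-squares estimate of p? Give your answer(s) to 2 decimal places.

From the data, Σ1 = 5, Σs^3 = 891, Σs^3·s^3 = 384619.
And Σg = 2664, Σs^3·g = 1151840.
Determinant 5·384619 − 891² = 1129214.
p = (2664·384619 − 891·1151840)/1129214 = -832212/564607; q = (5·1151840 − 891·2664)/1129214 = 1692788/564607.

p = -1.47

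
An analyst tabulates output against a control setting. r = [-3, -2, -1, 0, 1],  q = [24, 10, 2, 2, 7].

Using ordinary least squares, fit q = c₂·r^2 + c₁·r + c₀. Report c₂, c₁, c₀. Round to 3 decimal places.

c₂ = 3.286, c₁ = 2.371, c₀ = 1.514

Entries of MᵀM: Σr^2·r^2 = 99, Σr^2·r = -35, Σr^2 = 15, Σr·r = 15, Σr = -5, Σ1 = 5.
For Mᵀq: Σr^2·q = 265, Σr·q = -87, Σq = 45.
Inverting the 3×3 Gram matrix, [c₂, c₁, c₀]ᵀ = [23/7, 83/35, 53/35]ᵀ.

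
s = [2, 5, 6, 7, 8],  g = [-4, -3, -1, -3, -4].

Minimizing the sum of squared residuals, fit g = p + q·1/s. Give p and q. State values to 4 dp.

p = -2.3134, q = -3.0262

With design matrix A, AᵀA = [[5, 953/840]; [953/840, 249649/705600]] and Aᵀg = [-15, -388/105]ᵀ.
det = 5·(249649/705600) − (953/840)² = 85009/176400.
p = ((-15)·(249649/705600) − (953/840)·(-388/105))/(85009/176400) = -786623/340036; q = (5·(-388/105) − (953/840)·(-15))/(85009/176400) = -257250/85009.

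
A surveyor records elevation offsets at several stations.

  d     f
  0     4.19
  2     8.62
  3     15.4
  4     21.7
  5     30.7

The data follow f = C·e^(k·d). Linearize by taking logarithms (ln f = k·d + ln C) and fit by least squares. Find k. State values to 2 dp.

Linearized form: ln f = k·d + ln C. From the 5 transformed points,
Σd = 14.0000, Σ(d)² = 54.0000, Σln f = 12.8227, Σd·ln f = 41.9418.
Equations: 54.0000·k + 14.0000·ln C = 41.9418;  14.0000·k + 5·ln C = 12.8227.
Solving (det = 74.0000): k = 0.40799, ln C = 1.42218.

k = 0.41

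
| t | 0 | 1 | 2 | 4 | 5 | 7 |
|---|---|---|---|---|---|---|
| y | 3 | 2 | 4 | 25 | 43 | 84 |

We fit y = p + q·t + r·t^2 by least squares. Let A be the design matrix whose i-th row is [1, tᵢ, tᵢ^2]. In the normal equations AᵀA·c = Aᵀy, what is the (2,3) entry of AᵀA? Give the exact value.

541

Row 2 ↔ basis t, column 3 ↔ basis t^2, so (AᵀA)_{2,3} = Σᵢ (t)·(t^2) = (0)·(0) + (1)·(1) + (2)·(4) + (4)·(16) + (5)·(25) + (7)·(49) = 541.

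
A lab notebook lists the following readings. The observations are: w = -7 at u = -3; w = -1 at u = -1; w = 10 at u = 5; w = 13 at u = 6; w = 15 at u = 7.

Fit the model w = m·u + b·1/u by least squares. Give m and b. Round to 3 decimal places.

Forming AᵀA = [[120, 5]; [5, 52889/44100]] and Aᵀw = [255, 135/14]ᵀ gives AᵀA·[m, b]ᵀ = Aᵀw.
Eliminating b: (52889/44100)·(row 1) − 5·(row 2) gives (87403/735)·m = (52889/44100)·255 − 5·(135/14) = 757363/2940, so m = 757363/349612.
Then b = ((135/14) − 5·(757363/349612))/(52889/44100) = -86625/87403.

m = 2.166, b = -0.991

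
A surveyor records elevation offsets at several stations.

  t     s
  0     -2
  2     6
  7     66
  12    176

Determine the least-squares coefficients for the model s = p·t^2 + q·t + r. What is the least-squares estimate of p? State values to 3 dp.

p = 1.032

Normal-equation sums: Σt^2·t^2 = 23153, Σt^2·t = 2079, Σt^2 = 197, Σt·t = 197, Σt = 21, Σ1 = 4.
Moment sums: Σt^2·s = 28602, Σt·s = 2586, Σs = 246.
Inverting the 3×3 Gram matrix, [p, q, r]ᵀ = [3111/3014, 7509/3014, -3639/1507]ᵀ.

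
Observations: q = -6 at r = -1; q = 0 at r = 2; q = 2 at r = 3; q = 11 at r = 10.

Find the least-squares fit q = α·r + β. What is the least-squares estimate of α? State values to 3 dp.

Entries of AᵀA: Σr·r = 114, Σr = 14, Σ1 = 4.
And Σr·q = 122, Σq = 7.
So AᵀA·[α, β]ᵀ = Aᵀq: [[114, 14]; [14, 4]]·[α, β]ᵀ = [122, 7]ᵀ.
Determinant 114·4 − 14² = 260.
α = (122·4 − 14·7)/260 = 3/2; β = (114·7 − 14·122)/260 = -7/2.

α = 1.500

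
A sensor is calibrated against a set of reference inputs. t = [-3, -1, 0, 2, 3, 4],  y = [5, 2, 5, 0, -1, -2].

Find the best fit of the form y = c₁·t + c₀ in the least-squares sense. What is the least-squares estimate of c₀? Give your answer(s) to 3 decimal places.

c₀ = 2.349

From the data, Σt·t = 39, Σt = 5, Σ1 = 6.
And Σt·y = -28, Σy = 9.
Δ = 39·6 − 5² = 209.
c₁ = ((-28)·6 − 5·9)/209 = -213/209; c₀ = (39·9 − 5·(-28))/209 = 491/209.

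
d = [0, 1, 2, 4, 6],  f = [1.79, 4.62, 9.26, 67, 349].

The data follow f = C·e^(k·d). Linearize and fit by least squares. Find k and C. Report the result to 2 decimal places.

k = 0.88, C = 1.79

Linearized form: ln f = k·d + ln C. From the 5 transformed points,
AᵀA = [[57.0000, 13.0000]; [13.0000, 5]], rhs = [57.9310, 14.3981]ᵀ  (here Σd = 13.0000, Σ(d)² = 57.0000, Σln f = 14.3981, Σd·ln f = 57.9310).
Solving (det = 116.0000): k = 0.88345, ln C = 0.58265, so C = exp(0.58265) = 1.79078.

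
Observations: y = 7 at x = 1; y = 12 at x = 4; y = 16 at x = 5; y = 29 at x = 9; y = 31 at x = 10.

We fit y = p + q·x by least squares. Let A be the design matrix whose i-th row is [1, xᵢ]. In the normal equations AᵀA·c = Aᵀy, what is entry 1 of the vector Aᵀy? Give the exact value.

95

Entry 1 ↔ basis 1, so (Aᵀy)_{1} = Σᵢ yᵢ = (1)·(7) + (1)·(12) + (1)·(16) + (1)·(29) + (1)·(31) = 95.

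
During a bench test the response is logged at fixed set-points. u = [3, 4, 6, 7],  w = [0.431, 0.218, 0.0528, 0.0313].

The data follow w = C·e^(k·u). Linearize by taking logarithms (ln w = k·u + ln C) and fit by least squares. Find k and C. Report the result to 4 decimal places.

k = -0.6663, C = 3.1234

Linearized form: ln w = k·u + ln C. From the 4 transformed points,
Σu = 20.0000, Σ(u)² = 110.0000, Σln w = -8.7703, Σu·ln w = -50.5144.
Equations: 110.0000·k + 20.0000·ln C = -50.5144;  20.0000·k + 4·ln C = -8.7703.
Solving (det = 40.0000): k = -0.66630, ln C = 1.13891, so C = exp(1.13891) = 3.12336.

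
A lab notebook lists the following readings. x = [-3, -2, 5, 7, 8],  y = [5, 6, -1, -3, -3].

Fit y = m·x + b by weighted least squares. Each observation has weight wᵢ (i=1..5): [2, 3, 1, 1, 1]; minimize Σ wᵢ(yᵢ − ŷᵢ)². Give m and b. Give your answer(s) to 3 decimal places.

m = -0.856, b = 3.481

Normal-equation sums: Σwᵢ·x·x = 168, Σwᵢ·x = 8, Σwᵢ·1 = 8.
Right-hand side: Σwᵢ·x·y = -116, Σwᵢ·y = 21.
Normal equations: [[168, 8]; [8, 8]]·[m, b]ᵀ = [-116, 21]ᵀ.
det = 168·8 − 8² = 1280.
m = ((-116)·8 − 8·21)/1280 = -137/160; b = (168·21 − 8·(-116))/1280 = 557/160.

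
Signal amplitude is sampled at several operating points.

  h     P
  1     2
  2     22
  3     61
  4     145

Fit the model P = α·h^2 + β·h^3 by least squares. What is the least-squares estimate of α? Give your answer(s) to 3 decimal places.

Sums needed: Σh^2·h^2 = 354, Σh^2·h^3 = 1300, Σh^3·h^3 = 4890.
For MᵀP: Σh^2·P = 2959, Σh^3·P = 11105.
MᵀM·[α, β]ᵀ = MᵀP becomes [[354, 1300]; [1300, 4890]]·[α, β]ᵀ = [2959, 11105]ᵀ.
Determinant 354·4890 − 1300² = 41060.
α = (2959·4890 − 1300·11105)/41060 = 3301/4106; β = (354·11105 − 1300·2959)/41060 = 8447/4106.

α = 0.804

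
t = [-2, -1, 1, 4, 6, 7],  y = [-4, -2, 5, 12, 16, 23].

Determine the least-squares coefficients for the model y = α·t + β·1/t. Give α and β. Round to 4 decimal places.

Normal-equation sums: Σt·t = 107, Σt·1/t = 6, Σ1/t·1/t = 16657/7056.
For Mᵀy: Σt·y = 320, Σ1/t·y = 377/21.
So MᵀM·[α, β]ᵀ = Mᵀy: [[107, 6]; [6, 16657/7056]]·[α, β]ᵀ = [320, 377/21]ᵀ.
det = 107·(16657/7056) − 6² = 1528283/7056.
α = (320·(16657/7056) − 6·(377/21))/(1528283/7056) = 4570208/1528283; β = (107·(377/21) − 6·320)/(1528283/7056) = 6384/1528283.

α = 2.9904, β = 0.0042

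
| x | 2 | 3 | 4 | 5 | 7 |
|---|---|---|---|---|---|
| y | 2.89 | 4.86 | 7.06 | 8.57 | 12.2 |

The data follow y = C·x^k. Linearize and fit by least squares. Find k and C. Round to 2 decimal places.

k = 1.15, C = 1.35

Linearized form: ln y = k·ln x + ln C. From the 5 transformed points,
AᵀA = [[9.9861, 6.7334]; [6.7334, 5]], rhs = [13.5071, 9.2464]ᵀ  (here Σln x = 6.7334, Σ(ln x)² = 9.9861, Σln y = 9.2464, Σln x·ln y = 13.5071).
Slope k = (n·Σln x·ln y − Σln x·Σln y)/(n·Σ(ln x)² − (Σln x)²) = (5·13.5071 − 6.7334·9.2464)/4.5917 = 1.14889; ln C = (Σln y − k·Σln x)/n = 0.30210, so C = exp(0.30210) = 1.35270.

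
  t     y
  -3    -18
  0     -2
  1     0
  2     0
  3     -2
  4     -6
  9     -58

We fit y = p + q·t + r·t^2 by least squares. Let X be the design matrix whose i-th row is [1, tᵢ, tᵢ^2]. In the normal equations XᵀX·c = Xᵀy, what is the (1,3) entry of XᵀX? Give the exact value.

Row 1 ↔ basis 1, column 3 ↔ basis t^2, so (XᵀX)_{1,3} = Σᵢ t^2 = (1)·(9) + (1)·(0) + (1)·(1) + (1)·(4) + (1)·(9) + (1)·(16) + (1)·(81) = 120.

120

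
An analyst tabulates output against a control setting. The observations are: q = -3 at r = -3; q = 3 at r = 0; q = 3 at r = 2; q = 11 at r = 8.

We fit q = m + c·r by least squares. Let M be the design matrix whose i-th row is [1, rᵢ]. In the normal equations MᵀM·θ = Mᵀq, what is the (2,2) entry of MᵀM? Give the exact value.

77

Row 2 ↔ basis r, column 2 ↔ basis r, so (MᵀM)_{2,2} = Σᵢ (r)·(r) = (-3)·(-3) + (0)·(0) + (2)·(2) + (8)·(8) = 77.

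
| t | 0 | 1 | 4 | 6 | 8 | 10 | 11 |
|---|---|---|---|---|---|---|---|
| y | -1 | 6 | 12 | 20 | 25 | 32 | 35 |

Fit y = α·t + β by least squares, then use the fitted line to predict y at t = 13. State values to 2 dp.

ŷ = 41.19

Setting ∂/∂α … = 0 gives: 338·α + 40·β = 1079;  40·α + 7·β = 129.
det = 338·7 − 40² = 766.
α = (1079·7 − 40·129)/766 = 2393/766; β = (338·129 − 40·1079)/766 = 221/383.
At t = 13: ŷ = (2393/766)·(13) + (221/383)·(1) = 31551/766.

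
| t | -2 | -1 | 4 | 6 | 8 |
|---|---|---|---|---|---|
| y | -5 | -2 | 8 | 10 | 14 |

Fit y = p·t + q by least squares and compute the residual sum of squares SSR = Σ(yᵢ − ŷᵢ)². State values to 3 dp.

Normal-equation sums: Σt·t = 121, Σt = 15, Σ1 = 5.
For Mᵀy: Σt·y = 216, Σy = 25.
Normal equations: [[121, 15]; [15, 5]]·[p, q]ᵀ = [216, 25]ᵀ.
Eliminating q: 5·(row 1) − 15·(row 2) gives 380·p = 5·216 − 15·25 = 705, so p = 141/76.
Then q = (25 − 15·(141/76))/5 = -43/76.
Residuals: -55/76, 8/19, 87/76, -43/76, -21/76; SSR = 183/76.

SSR = 2.408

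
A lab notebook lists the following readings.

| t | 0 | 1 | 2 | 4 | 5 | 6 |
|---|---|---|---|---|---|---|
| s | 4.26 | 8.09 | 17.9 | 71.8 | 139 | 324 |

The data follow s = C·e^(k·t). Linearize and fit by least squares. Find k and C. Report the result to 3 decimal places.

Taking logs, ln s = k·t + ln C, so regress ln s on t.
XᵀX = [[82.0000, 18.0000]; [18.0000, 6]], rhs = [84.3126, 21.4138]ᵀ  (here Σt = 18.0000, Σ(t)² = 82.0000, Σln s = 21.4138, Σt·ln s = 84.3126).
Δ = 82.0000·6 − (18.0000)² = 168.0000; k = (84.3126·6 − 18.0000·21.4138)/168.0000 = 0.71683, ln C = (82.0000·21.4138 − 18.0000·84.3126)/168.0000 = 1.41848, so C = exp(1.41848) = 4.13084.

k = 0.717, C = 4.131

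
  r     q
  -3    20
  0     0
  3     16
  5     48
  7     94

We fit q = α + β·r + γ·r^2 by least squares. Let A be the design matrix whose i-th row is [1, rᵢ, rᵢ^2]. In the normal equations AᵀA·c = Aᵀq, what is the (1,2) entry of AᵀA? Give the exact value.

Row 1 ↔ basis 1, column 2 ↔ basis r, so (AᵀA)_{1,2} = Σᵢ r = (1)·(-3) + (1)·(0) + (1)·(3) + (1)·(5) + (1)·(7) = 12.

12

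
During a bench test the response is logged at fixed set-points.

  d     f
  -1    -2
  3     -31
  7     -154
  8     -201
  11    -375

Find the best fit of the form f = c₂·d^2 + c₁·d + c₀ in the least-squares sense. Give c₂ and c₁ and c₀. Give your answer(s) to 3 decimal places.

MᵀM·[c₂, c₁, c₀]ᵀ = Mᵀf reads: 21220·c₂ + 2212·c₁ + 244·c₀ = -66066;  2212·c₂ + 244·c₁ + 28·c₀ = -6902;  244·c₂ + 28·c₁ + 5·c₀ = -763.
Inverting the 3×3 Gram matrix, [c₂, c₁, c₀]ᵀ = [-12985/4332, -4697/4332, -91/361]ᵀ.

c₂ = -2.997, c₁ = -1.084, c₀ = -0.252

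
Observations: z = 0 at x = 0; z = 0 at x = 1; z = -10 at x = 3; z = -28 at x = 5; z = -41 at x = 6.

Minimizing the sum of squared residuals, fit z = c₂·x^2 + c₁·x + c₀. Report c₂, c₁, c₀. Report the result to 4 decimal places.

Entries of AᵀA: Σx^2·x^2 = 2003, Σx^2·x = 369, Σx^2 = 71, Σx·x = 71, Σx = 15, Σ1 = 5.
Moment sums: Σx^2·z = -2266, Σx·z = -416, Σz = -79.
So AᵀA·[c₂, c₁, c₀]ᵀ = Aᵀz: [[2003, 369, 71]; [369, 71, 15]; [71, 15, 5]]·[c₂, c₁, c₀]ᵀ = [-2266, -416, -79]ᵀ.
Row-reducing yields c₂ = -117/98, c₁ = 355/1274, c₀ = 202/637.

c₂ = -1.1939, c₁ = 0.2786, c₀ = 0.3171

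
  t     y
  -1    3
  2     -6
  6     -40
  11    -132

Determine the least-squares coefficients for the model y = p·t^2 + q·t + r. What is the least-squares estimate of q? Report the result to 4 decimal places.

q = -1.2695

MᵀM·[p, q, r]ᵀ = Mᵀy reads: 15954·p + 1554·q + 162·r = -17433;  1554·p + 162·q + 18·r = -1707;  162·p + 18·q + 4·r = -175.
Inverting the 3×3 Gram matrix, [p, q, r]ᵀ = [-4411/4456, -5657/4456, 1144/557]ᵀ.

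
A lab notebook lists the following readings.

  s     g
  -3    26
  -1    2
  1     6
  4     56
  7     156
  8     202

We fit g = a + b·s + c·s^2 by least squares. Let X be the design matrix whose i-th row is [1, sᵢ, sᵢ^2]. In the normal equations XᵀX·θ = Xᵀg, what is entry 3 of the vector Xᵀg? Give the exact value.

21710

Entry 3 ↔ basis s^2, so (Xᵀg)_{3} = Σᵢ (s^2)·gᵢ = (9)·(26) + (1)·(2) + (1)·(6) + (16)·(56) + (49)·(156) + (64)·(202) = 21710.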